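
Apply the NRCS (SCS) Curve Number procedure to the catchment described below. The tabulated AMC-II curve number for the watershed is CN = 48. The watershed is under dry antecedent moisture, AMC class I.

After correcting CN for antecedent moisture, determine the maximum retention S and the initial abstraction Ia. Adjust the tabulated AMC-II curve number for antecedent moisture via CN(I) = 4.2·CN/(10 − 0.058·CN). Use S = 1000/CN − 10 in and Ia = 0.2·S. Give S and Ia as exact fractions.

S = 1625/63 in ≈ 25.794 in; Ia = 325/63 in ≈ 5.159 in

CN(I) from CN(II)=48: (4.2·48)/(10 − 0.058·48) = 12600/451 ≈ 27.938
Max retention: S = 1000/(12600/451) − 10 = 1625/63 in (≈ 25.794 in)
Ia = 0.2·(1625/63) = 325/63 in ≈ 5.159 in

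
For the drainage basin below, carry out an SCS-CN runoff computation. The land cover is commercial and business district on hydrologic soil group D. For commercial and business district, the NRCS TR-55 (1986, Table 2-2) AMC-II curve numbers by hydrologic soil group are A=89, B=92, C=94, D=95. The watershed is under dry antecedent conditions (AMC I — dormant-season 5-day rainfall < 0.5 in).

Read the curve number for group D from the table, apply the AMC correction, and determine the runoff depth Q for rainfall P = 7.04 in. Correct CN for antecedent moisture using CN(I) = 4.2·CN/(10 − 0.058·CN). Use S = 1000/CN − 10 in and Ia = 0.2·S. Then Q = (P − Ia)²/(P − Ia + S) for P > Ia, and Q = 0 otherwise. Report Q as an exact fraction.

NRCS table: commercial and business district, soil group D → CN(II) = 95
Adjust CN=95 to AMC I: 4.2·95/(10 − 0.058·95) → 399 ÷ (449/100) = 39900/449 ≈ 88.864
Max retention: S = 1000/(39900/449) − 10 = 500/399 in (≈ 1.253 in)
Initial abstraction Ia = S/5 = (500/399)/5 = 100/399 ≈ 0.251 in
Since P=7.040 > Ia=0.251: effective rainfall P−Ia = 67724/9975 in
Runoff Q = (P−Ia)²/(P−Ia+S) = (6.789)²/(6.789+1.253) = 286658761/50014650 ≈ 5.731 in

Q = 286658761/50014650 in ≈ 5.731 in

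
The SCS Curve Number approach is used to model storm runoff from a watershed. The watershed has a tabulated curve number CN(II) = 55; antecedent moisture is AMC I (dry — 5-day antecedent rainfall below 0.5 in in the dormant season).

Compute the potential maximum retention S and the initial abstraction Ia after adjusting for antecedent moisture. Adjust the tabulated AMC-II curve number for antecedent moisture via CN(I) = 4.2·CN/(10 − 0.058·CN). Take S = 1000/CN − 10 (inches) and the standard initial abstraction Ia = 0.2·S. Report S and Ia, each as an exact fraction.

S = 1500/77 in ≈ 19.481 in; Ia = 300/77 in ≈ 3.896 in

Adjust CN=55 to AMC I: 4.2·55/(10 − 0.058·55) → 231 ÷ (681/100) = 7700/227 ≈ 33.921
Max retention: S = 1000/(7700/227) − 10 = 1500/77 in (≈ 19.481 in)
Ia = 0.2·(1500/77) = 300/77 in ≈ 3.896 in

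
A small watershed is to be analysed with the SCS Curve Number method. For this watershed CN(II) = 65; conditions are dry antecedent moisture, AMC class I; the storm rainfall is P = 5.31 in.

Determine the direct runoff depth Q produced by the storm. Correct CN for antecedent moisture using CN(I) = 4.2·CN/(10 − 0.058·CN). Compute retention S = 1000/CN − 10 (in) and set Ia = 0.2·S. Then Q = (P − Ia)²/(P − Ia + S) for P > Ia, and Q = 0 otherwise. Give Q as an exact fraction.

Adjust CN=65 to AMC I: 4.2·65/(10 − 0.058·65) → 273 ÷ (623/100) = 3900/89 ≈ 43.820
Retention S: 1000/CN − 10 with CN=43.820 → S = 500/39 ≈ 12.821 in
Ia = 0.2·(500/39) = 100/39 in ≈ 2.564 in
Excess rainfall: 5.310 − 2.564 = 2.746 in; P > Ia so Q > 0
Q = (10709/3900)²/((10709/3900) + 500/39) = (114682681/15210000)/(60709/3900) = 114682681/236765100 in ≈ 0.484 in

Q = 114682681/236765100 in ≈ 0.484 in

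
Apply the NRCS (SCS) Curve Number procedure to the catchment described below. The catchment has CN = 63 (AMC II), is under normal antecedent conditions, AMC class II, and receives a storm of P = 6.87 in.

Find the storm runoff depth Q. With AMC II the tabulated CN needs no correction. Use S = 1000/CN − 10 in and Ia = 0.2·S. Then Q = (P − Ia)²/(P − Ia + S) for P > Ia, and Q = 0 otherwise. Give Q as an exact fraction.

Q = 1287446161/459150300 in ≈ 2.804 in

CN(II) = 63; AMC II needs no correction.
Max retention: S = 1000/63 − 10 = 370/63 in (≈ 5.873 in)
Ia = 0.2S: 0.2·5.873 = 1.175 in (exactly 74/63)
Since P=6.870 > Ia=1.175: effective rainfall P−Ia = 35881/6300 in
Q = (35881/6300)²/((35881/6300) + 370/63) = (1287446161/39690000)/(72881/6300) = 1287446161/459150300 in ≈ 2.804 in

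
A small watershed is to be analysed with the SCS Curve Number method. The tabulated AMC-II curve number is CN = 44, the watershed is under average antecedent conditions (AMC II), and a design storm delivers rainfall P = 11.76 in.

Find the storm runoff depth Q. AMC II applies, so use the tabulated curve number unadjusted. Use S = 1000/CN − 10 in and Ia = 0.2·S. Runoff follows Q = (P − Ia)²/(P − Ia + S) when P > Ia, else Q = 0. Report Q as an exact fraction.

Q = 458654/118525 in ≈ 3.870 in

CN(II) = 44; AMC II needs no correction.
Max retention: S = 1000/44 − 10 = 140/11 in (≈ 12.727 in)
Ia = 0.2·(140/11) = 28/11 in ≈ 2.545 in
Excess rainfall: 11.760 − 2.545 = 9.215 in; P > Ia so Q > 0
Q: (2534/275)² ÷ (6034/275) = 458654/118525 in (≈ 3.870 in)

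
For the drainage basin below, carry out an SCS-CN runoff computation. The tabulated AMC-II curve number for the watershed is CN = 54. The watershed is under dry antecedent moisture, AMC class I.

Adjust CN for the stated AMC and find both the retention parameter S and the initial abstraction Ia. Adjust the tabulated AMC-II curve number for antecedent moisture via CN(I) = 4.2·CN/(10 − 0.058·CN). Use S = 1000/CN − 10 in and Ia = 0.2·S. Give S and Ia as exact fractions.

Dry (AMC I): CN(I) = 4.2·54/(10 − 0.058·54) = (1134/5)/(1717/250) = 56700/1717 ≈ 33.023
S = 1000/(56700/1717) − 10 = 11500/567 in ≈ 20.282 in
Initial abstraction Ia = S/5 = (11500/567)/5 = 2300/567 ≈ 4.056 in

S = 11500/567 in ≈ 20.282 in; Ia = 2300/567 in ≈ 4.056 in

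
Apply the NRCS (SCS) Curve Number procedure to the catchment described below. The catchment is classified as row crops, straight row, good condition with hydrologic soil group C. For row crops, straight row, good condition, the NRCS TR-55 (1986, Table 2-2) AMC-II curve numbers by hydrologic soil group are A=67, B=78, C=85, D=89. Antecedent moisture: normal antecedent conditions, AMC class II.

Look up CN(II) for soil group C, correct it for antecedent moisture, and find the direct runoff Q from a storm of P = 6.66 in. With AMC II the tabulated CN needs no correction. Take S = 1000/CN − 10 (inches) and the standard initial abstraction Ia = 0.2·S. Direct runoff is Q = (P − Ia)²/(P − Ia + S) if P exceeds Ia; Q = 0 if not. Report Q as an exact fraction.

NRCS table: row crops, straight row, good condition, soil group C → CN(II) = 85
CN(II) = 85; AMC II needs no correction.
Retention S: 1000/CN − 10 with CN=85.000 → S = 30/17 ≈ 1.765 in
Ia = 0.2S: 0.2·1.765 = 0.353 in (exactly 6/17)
Excess rainfall: 6.660 − 0.353 = 6.307 in; P > Ia so Q > 0
Q = (5361/850)²/((5361/850) + 30/17) = (28740321/722500)/(6861/850) = 9580107/1943950 in ≈ 4.928 in

Q = 9580107/1943950 in ≈ 4.928 in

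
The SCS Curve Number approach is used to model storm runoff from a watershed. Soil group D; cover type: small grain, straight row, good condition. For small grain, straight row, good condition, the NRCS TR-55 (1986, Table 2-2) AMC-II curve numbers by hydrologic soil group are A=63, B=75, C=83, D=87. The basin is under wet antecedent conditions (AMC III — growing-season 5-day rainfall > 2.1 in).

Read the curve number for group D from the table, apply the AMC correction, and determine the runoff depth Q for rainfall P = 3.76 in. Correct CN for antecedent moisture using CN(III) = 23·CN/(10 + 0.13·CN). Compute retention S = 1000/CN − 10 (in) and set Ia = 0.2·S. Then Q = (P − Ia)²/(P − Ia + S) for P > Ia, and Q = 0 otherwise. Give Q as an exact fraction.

Q = 16488190418/5355026175 in ≈ 3.079 in

NRCS table: small grain, straight row, good condition, soil group D → CN(II) = 87
CN(III) from CN(II)=87: (23·87)/(10 + 0.13·87) = 200100/2131 ≈ 93.900
Max retention: S = 1000/(200100/2131) − 10 = 1300/2001 in (≈ 0.650 in)
Ia = 0.2S: 0.2·0.650 = 0.130 in (exactly 260/2001)
Since P=3.760 > Ia=0.130: effective rainfall P−Ia = 181594/50025 in
Q = (181594/50025)²/((181594/50025) + 1300/2001) = (32976380836/2502500625)/(214094/50025) = 16488190418/5355026175 in ≈ 3.079 in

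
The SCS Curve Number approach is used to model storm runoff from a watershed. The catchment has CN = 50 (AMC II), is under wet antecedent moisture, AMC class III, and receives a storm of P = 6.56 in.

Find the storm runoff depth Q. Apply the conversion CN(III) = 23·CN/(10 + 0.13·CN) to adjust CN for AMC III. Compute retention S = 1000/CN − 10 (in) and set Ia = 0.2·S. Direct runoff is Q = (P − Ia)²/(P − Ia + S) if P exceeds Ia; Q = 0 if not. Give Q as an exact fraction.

Q = 2676496/829725 in ≈ 3.226 in

Adjust CN=50 to AMC III: 23·50/(10 + 0.13·50) → 1150 ÷ (33/2) = 2300/33 ≈ 69.697
S = 1000/(2300/33) − 10 = 100/23 in ≈ 4.348 in
Initial abstraction Ia = S/5 = (100/23)/5 = 20/23 ≈ 0.870 in
P − Ia = 6.560 − 0.870 = 3272/575 ≈ 5.690 in (> 0, runoff occurs)
Q = (3272/575)²/((3272/575) + 100/23) = (10705984/330625)/(5772/575) = 2676496/829725 in ≈ 3.226 in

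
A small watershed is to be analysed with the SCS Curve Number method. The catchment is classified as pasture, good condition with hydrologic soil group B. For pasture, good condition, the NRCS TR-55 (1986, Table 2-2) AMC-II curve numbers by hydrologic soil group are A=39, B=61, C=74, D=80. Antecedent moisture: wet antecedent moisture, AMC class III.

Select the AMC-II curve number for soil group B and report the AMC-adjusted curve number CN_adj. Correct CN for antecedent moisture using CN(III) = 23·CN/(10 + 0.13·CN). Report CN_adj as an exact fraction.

CN_adj = 140300/1793 ≈ 78.249

NRCS table: pasture, good condition, soil group B → CN(II) = 61
Adjust CN=61 to AMC III: 23·61/(10 + 0.13·61) → 1403 ÷ (1793/100) = 140300/1793 ≈ 78.249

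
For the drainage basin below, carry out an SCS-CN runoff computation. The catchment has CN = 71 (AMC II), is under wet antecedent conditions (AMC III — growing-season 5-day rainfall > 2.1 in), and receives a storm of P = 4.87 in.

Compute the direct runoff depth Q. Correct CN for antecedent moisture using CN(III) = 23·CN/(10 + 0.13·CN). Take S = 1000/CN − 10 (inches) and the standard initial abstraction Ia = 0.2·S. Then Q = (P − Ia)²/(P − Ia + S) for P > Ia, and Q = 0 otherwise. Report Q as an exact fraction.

Wet (AMC III): CN(III) = 23·71/(10 + 0.13·71) = 1633/(1923/100) = 163300/1923 ≈ 84.919
Retention S: 1000/CN − 10 with CN=84.919 → S = 2900/1633 ≈ 1.776 in
Ia = 0.2S: 0.2·1.776 = 0.355 in (exactly 580/1633)
Since P=4.870 > Ia=0.355: effective rainfall P−Ia = 737271/163300 in
Q = (737271/163300)²/((737271/163300) + 2900/1633) = (543568527441/26666890000)/(1027271/163300) = 543568527441/167753354300 in ≈ 3.240 in

Q = 543568527441/167753354300 in ≈ 3.240 in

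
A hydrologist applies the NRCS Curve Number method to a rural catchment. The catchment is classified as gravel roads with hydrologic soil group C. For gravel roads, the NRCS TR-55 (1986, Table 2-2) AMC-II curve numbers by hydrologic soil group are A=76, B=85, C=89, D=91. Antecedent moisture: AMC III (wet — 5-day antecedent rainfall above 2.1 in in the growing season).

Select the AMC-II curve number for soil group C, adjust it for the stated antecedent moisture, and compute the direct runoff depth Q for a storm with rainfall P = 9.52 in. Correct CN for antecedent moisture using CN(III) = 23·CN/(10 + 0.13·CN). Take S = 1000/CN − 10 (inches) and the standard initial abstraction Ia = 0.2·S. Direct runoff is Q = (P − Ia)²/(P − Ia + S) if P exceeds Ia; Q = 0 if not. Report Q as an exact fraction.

NRCS table: gravel roads, soil group C → CN(II) = 89
Wet (AMC III): CN(III) = 23·89/(10 + 0.13·89) = 2047/(2157/100) = 204700/2157 ≈ 94.900
Max retention: S = 1000/(204700/2157) − 10 = 1100/2047 in (≈ 0.537 in)
Initial abstraction Ia = S/5 = (1100/2047)/5 = 220/2047 ≈ 0.107 in
Excess rainfall: 9.520 − 0.107 = 9.413 in; P > Ia so Q > 0
Q: (481686/51175)² ÷ (509186/51175) = 116010701298/13028796775 in (≈ 8.904 in)

Q = 116010701298/13028796775 in ≈ 8.904 in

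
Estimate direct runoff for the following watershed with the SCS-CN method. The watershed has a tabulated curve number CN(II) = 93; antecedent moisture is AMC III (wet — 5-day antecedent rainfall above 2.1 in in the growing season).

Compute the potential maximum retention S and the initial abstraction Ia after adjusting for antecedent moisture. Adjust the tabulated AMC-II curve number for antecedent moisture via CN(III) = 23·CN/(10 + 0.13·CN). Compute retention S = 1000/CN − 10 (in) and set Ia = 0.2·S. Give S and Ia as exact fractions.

CN(III) from CN(II)=93: (23·93)/(10 + 0.13·93) = 213900/2209 ≈ 96.831
Max retention: S = 1000/(213900/2209) − 10 = 700/2139 in (≈ 0.327 in)
Ia = 0.2·(700/2139) = 140/2139 in ≈ 0.065 in

S = 700/2139 in ≈ 0.327 in; Ia = 140/2139 in ≈ 0.065 in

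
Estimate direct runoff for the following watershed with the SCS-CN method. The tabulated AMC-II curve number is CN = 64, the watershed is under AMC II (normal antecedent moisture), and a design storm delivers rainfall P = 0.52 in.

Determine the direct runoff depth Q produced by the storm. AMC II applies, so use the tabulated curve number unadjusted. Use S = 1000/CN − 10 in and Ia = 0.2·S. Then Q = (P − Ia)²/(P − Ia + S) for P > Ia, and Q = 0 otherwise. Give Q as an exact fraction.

AMC II — tabulated CN = 64 applies directly.
S = 1000/64 − 10 = 45/8 in ≈ 5.625 in
Ia = 0.2S: 0.2·5.625 = 1.125 in (exactly 9/8)
P = 0.520 ≤ Ia = 1.125 in: entire storm abstracted, Q = 0.

Q = 0 in ≈ 0.000 in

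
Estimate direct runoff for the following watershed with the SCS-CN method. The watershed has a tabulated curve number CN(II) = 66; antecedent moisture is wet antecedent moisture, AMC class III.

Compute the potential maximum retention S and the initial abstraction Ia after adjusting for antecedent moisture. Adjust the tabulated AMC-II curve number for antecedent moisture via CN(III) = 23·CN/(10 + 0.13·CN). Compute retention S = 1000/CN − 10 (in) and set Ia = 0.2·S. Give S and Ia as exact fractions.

S = 1700/759 in ≈ 2.240 in; Ia = 340/759 in ≈ 0.448 in

CN(III) from CN(II)=66: (23·66)/(10 + 0.13·66) = 75900/929 ≈ 81.701
Max retention: S = 1000/(75900/929) − 10 = 1700/759 in (≈ 2.240 in)
Ia = 0.2S: 0.2·2.240 = 0.448 in (exactly 340/759)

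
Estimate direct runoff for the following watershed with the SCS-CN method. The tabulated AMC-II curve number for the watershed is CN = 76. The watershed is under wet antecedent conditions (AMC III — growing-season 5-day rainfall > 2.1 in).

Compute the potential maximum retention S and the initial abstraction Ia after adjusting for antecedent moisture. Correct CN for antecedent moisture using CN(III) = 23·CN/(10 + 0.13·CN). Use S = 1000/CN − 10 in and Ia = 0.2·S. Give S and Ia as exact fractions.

S = 600/437 in ≈ 1.373 in; Ia = 120/437 in ≈ 0.275 in

Wet (AMC III): CN(III) = 23·76/(10 + 0.13·76) = 1748/(497/25) = 43700/497 ≈ 87.928
Retention S: 1000/CN − 10 with CN=87.928 → S = 600/437 ≈ 1.373 in
Ia = 0.2·(600/437) = 120/437 in ≈ 0.275 in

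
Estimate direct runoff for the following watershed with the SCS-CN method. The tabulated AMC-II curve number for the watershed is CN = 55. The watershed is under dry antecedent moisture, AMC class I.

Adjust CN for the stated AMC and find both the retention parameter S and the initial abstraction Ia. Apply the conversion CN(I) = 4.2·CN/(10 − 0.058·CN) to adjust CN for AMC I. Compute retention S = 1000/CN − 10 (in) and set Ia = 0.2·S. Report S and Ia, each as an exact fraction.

Dry (AMC I): CN(I) = 4.2·55/(10 − 0.058·55) = 231/(681/100) = 7700/227 ≈ 33.921
S = 1000/(7700/227) − 10 = 1500/77 in ≈ 19.481 in
Ia = 0.2·(1500/77) = 300/77 in ≈ 3.896 in

S = 1500/77 in ≈ 19.481 in; Ia = 300/77 in ≈ 3.896 in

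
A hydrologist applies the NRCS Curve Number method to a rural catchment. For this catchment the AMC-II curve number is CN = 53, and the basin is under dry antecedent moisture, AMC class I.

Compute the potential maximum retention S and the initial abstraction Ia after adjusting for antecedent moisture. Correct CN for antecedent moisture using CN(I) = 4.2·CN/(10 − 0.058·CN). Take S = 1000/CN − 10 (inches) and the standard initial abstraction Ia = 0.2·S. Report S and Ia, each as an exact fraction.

CN(I) from CN(II)=53: (4.2·53)/(10 − 0.058·53) = 111300/3463 ≈ 32.140
S = 1000/(111300/3463) − 10 = 23500/1113 in ≈ 21.114 in
Ia = 0.2·(23500/1113) = 4700/1113 in ≈ 4.223 in

S = 23500/1113 in ≈ 21.114 in; Ia = 4700/1113 in ≈ 4.223 in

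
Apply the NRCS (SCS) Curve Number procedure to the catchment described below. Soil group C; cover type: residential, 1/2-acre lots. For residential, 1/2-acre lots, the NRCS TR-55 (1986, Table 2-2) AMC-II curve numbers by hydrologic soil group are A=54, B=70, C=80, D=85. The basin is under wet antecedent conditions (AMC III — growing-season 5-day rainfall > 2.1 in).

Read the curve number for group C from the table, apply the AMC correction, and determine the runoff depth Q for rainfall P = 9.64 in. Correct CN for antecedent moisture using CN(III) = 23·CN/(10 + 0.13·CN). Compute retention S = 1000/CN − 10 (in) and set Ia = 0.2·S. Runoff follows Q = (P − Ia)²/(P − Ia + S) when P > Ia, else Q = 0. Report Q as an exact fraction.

Q = 29354724/3474725 in ≈ 8.448 in

NRCS table: residential, 1/2-acre lots, soil group C → CN(II) = 80
Adjust CN=80 to AMC III: 23·80/(10 + 0.13·80) → 1840 ÷ (102/5) = 4600/51 ≈ 90.196
Retention S: 1000/CN − 10 with CN=90.196 → S = 25/23 ≈ 1.087 in
Ia = 0.2S: 0.2·1.087 = 0.217 in (exactly 5/23)
P − Ia = 9.640 − 0.217 = 5418/575 ≈ 9.423 in (> 0, runoff occurs)
Q: (5418/575)² ÷ (6043/575) = 29354724/3474725 in (≈ 8.448 in)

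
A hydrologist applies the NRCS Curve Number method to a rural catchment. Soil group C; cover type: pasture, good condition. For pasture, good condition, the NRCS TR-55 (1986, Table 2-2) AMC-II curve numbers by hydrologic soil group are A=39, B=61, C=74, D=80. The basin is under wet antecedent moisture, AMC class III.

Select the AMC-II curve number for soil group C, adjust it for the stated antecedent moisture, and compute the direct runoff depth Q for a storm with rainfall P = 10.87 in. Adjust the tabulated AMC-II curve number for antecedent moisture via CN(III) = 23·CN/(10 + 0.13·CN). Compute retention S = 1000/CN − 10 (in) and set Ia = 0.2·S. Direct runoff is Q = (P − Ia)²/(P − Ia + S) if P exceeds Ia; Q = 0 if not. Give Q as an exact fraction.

Q = 808267527369/87571048700 in ≈ 9.230 in

NRCS table: pasture, good condition, soil group C → CN(II) = 74
CN(III) from CN(II)=74: (23·74)/(10 + 0.13·74) = 85100/981 ≈ 86.748
Retention S: 1000/CN − 10 with CN=86.748 → S = 1300/851 ≈ 1.528 in
Initial abstraction Ia = S/5 = (1300/851)/5 = 260/851 ≈ 0.306 in
Excess rainfall: 10.870 − 0.306 = 10.564 in; P > Ia so Q > 0
Runoff Q = (P−Ia)²/(P−Ia+S) = (10.564)²/(10.564+1.528) = 808267527369/87571048700 ≈ 9.230 in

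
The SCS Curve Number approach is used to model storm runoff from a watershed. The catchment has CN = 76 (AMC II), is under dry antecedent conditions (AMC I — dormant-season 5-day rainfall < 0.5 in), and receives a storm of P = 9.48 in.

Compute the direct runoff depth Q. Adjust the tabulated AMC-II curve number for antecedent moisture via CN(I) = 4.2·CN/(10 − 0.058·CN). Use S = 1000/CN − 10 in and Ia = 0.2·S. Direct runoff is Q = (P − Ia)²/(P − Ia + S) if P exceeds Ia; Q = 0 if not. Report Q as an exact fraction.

Dry (AMC I): CN(I) = 4.2·76/(10 − 0.058·76) = (1596/5)/(699/125) = 13300/233 ≈ 57.082
Retention S: 1000/CN − 10 with CN=57.082 → S = 1000/133 ≈ 7.519 in
Initial abstraction Ia = S/5 = (1000/133)/5 = 200/133 ≈ 1.504 in
P − Ia = 9.480 − 1.504 = 26521/3325 ≈ 7.976 in (> 0, runoff occurs)
Runoff Q = (P−Ia)²/(P−Ia+S) = (7.976)²/(7.976+7.519) = 703363441/171307325 ≈ 4.106 in

Q = 703363441/171307325 in ≈ 4.106 in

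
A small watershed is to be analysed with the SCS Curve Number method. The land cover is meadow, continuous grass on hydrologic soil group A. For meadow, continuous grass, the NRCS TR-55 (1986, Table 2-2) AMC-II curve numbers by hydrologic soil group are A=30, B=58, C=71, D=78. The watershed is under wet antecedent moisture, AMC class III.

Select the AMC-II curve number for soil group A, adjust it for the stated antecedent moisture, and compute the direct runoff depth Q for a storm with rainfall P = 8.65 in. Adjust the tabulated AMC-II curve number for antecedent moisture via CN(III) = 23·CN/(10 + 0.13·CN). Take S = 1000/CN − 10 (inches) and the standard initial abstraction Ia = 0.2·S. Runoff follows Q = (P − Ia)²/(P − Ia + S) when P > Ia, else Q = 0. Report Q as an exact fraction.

NRCS table: meadow, continuous grass, soil group A → CN(II) = 30
CN(III) from CN(II)=30: (23·30)/(10 + 0.13·30) = 6900/139 ≈ 49.640
Max retention: S = 1000/(6900/139) − 10 = 700/69 in (≈ 10.145 in)
Initial abstraction Ia = S/5 = (700/69)/5 = 140/69 ≈ 2.029 in
Excess rainfall: 8.650 − 2.029 = 6.621 in; P > Ia so Q > 0
Runoff Q = (P−Ia)²/(P−Ia+S) = (6.621)²/(6.621+10.145) = 83484769/31929060 ≈ 2.615 in

Q = 83484769/31929060 in ≈ 2.615 in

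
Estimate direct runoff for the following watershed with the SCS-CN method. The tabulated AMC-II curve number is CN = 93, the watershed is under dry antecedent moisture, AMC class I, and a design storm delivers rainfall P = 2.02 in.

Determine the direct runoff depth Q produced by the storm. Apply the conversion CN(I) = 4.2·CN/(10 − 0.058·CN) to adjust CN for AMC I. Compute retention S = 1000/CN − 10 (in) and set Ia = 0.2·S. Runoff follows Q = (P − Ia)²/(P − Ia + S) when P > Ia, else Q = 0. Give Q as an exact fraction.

Q = 537266041/672097050 in ≈ 0.799 in

Dry (AMC I): CN(I) = 4.2·93/(10 − 0.058·93) = (1953/5)/(2303/500) = 27900/329 ≈ 84.802
Max retention: S = 1000/(27900/329) − 10 = 500/279 in (≈ 1.792 in)
Ia = 0.2S: 0.2·1.792 = 0.358 in (exactly 100/279)
Excess rainfall: 2.020 − 0.358 = 1.662 in; P > Ia so Q > 0
Runoff Q = (P−Ia)²/(P−Ia+S) = (1.662)²/(1.662+1.792) = 537266041/672097050 ≈ 0.799 in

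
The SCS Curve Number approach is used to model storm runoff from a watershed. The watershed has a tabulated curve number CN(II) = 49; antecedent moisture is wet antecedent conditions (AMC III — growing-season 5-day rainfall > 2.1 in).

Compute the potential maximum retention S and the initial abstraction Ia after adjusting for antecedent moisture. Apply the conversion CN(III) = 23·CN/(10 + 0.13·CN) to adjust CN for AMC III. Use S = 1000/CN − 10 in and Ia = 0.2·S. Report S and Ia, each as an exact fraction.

S = 5100/1127 in ≈ 4.525 in; Ia = 1020/1127 in ≈ 0.905 in

Wet (AMC III): CN(III) = 23·49/(10 + 0.13·49) = 1127/(1637/100) = 112700/1637 ≈ 68.845
Max retention: S = 1000/(112700/1637) − 10 = 5100/1127 in (≈ 4.525 in)
Ia = 0.2·(5100/1127) = 1020/1127 in ≈ 0.905 in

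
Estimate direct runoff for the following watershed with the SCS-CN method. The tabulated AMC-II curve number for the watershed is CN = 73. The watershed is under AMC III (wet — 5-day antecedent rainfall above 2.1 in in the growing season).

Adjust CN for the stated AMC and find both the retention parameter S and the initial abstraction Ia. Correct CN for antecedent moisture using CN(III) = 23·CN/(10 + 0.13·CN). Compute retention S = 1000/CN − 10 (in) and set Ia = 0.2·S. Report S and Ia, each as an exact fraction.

S = 2700/1679 in ≈ 1.608 in; Ia = 540/1679 in ≈ 0.322 in

Wet (AMC III): CN(III) = 23·73/(10 + 0.13·73) = 1679/(1949/100) = 167900/1949 ≈ 86.147
Retention S: 1000/CN − 10 with CN=86.147 → S = 2700/1679 ≈ 1.608 in
Ia = 0.2S: 0.2·1.608 = 0.322 in (exactly 540/1679)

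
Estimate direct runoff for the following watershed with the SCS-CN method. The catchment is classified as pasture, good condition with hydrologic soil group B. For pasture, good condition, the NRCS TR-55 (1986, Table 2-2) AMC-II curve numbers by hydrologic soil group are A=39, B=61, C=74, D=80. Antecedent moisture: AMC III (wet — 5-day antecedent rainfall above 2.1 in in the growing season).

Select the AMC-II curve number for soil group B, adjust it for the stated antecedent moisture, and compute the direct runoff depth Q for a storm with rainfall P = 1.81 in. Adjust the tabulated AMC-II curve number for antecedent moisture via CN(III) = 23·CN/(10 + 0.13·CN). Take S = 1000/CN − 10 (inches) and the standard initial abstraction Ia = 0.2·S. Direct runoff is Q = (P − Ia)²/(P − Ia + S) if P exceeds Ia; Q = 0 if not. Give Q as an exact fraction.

Q = 30955939249/79401802900 in ≈ 0.390 in

NRCS table: pasture, good condition, soil group B → CN(II) = 61
Wet (AMC III): CN(III) = 23·61/(10 + 0.13·61) = 1403/(1793/100) = 140300/1793 ≈ 78.249
S = 1000/(140300/1793) − 10 = 3900/1403 in ≈ 2.780 in
Ia = 0.2·(3900/1403) = 780/1403 in ≈ 0.556 in
Since P=1.810 > Ia=0.556: effective rainfall P−Ia = 175943/140300 in
Q = (175943/140300)²/((175943/140300) + 3900/1403) = (30955939249/19684090000)/(565943/140300) = 30955939249/79401802900 in ≈ 0.390 in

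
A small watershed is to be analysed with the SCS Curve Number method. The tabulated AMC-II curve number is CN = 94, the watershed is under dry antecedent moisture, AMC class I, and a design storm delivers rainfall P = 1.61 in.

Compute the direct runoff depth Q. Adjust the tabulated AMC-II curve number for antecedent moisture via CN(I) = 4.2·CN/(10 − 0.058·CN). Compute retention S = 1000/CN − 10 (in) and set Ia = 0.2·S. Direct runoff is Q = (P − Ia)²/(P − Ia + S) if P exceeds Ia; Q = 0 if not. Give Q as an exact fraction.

Q = 1846334961/3058680100 in ≈ 0.604 in

Dry (AMC I): CN(I) = 4.2·94/(10 − 0.058·94) = (1974/5)/(1137/250) = 32900/379 ≈ 86.807
Max retention: S = 1000/(32900/379) − 10 = 500/329 in (≈ 1.520 in)
Ia = 0.2·(500/329) = 100/329 in ≈ 0.304 in
Since P=1.610 > Ia=0.304: effective rainfall P−Ia = 42969/32900 in
Runoff Q = (P−Ia)²/(P−Ia+S) = (1.306)²/(1.306+1.520) = 1846334961/3058680100 ≈ 0.604 in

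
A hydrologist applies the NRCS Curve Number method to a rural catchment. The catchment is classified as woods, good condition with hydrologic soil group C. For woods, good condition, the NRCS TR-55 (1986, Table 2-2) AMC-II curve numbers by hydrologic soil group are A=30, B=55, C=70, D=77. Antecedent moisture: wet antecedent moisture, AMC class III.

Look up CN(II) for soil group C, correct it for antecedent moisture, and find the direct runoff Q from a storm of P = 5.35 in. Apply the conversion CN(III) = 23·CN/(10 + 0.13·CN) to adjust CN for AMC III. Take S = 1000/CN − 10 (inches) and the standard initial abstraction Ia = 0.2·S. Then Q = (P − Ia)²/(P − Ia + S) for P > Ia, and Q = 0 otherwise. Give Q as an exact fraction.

NRCS table: woods, good condition, soil group C → CN(II) = 70
CN(III) from CN(II)=70: (23·70)/(10 + 0.13·70) = 16100/191 ≈ 84.293
Retention S: 1000/CN − 10 with CN=84.293 → S = 300/161 ≈ 1.863 in
Ia = 0.2·(300/161) = 60/161 in ≈ 0.373 in
Excess rainfall: 5.350 − 0.373 = 4.977 in; P > Ia so Q > 0
Runoff Q = (P−Ia)²/(P−Ia+S) = (4.977)²/(4.977+1.863) = 256864729/70926940 ≈ 3.622 in

Q = 256864729/70926940 in ≈ 3.622 in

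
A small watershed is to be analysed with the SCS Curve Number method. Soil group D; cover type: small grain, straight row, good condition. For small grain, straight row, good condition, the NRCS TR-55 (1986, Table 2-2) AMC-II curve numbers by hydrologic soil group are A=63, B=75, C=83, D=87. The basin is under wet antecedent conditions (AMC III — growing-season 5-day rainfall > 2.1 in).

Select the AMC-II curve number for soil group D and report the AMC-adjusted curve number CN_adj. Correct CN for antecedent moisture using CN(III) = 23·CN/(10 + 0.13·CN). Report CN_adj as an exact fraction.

CN_adj = 200100/2131 ≈ 93.900

NRCS table: small grain, straight row, good condition, soil group D → CN(II) = 87
Adjust CN=87 to AMC III: 23·87/(10 + 0.13·87) → 2001 ÷ (2131/100) = 200100/2131 ≈ 93.900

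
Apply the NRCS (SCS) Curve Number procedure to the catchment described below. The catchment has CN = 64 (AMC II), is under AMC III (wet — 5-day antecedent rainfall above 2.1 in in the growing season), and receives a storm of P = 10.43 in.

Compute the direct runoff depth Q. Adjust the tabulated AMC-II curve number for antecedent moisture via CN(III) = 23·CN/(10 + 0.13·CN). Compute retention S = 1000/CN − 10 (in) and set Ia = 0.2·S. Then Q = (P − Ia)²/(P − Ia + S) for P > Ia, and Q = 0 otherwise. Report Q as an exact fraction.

Wet (AMC III): CN(III) = 23·64/(10 + 0.13·64) = 1472/(458/25) = 18400/229 ≈ 80.349
Max retention: S = 1000/(18400/229) − 10 = 225/92 in (≈ 2.446 in)
Ia = 0.2·(225/92) = 45/92 in ≈ 0.489 in
P − Ia = 10.430 − 0.489 = 5716/575 ≈ 9.941 in (> 0, runoff occurs)
Q: (5716/575)² ÷ (28489/2300) = 130690624/16381175 in (≈ 7.978 in)

Q = 130690624/16381175 in ≈ 7.978 in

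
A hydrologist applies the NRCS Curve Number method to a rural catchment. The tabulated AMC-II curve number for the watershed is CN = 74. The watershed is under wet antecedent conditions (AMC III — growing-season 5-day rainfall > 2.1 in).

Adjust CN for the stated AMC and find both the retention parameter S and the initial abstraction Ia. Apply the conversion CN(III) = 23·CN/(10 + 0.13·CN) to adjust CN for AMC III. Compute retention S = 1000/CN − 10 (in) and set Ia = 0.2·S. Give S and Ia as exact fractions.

Wet (AMC III): CN(III) = 23·74/(10 + 0.13·74) = 1702/(981/50) = 85100/981 ≈ 86.748
Max retention: S = 1000/(85100/981) − 10 = 1300/851 in (≈ 1.528 in)
Ia = 0.2·(1300/851) = 260/851 in ≈ 0.306 in

S = 1300/851 in ≈ 1.528 in; Ia = 260/851 in ≈ 0.306 in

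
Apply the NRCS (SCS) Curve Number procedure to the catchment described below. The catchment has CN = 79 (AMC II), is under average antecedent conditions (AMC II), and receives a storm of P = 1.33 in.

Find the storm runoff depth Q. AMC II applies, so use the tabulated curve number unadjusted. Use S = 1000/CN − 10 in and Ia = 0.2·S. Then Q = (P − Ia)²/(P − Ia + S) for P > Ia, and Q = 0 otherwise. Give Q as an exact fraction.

AMC II — tabulated CN = 79 applies directly.
S = 1000/79 − 10 = 210/79 in ≈ 2.658 in
Ia = 0.2S: 0.2·2.658 = 0.532 in (exactly 42/79)
Excess rainfall: 1.330 − 0.532 = 0.798 in; P > Ia so Q > 0
Q = (6307/7900)²/((6307/7900) + 210/79) = (39778249/62410000)/(27307/7900) = 5682607/30817900 in ≈ 0.184 in

Q = 5682607/30817900 in ≈ 0.184 in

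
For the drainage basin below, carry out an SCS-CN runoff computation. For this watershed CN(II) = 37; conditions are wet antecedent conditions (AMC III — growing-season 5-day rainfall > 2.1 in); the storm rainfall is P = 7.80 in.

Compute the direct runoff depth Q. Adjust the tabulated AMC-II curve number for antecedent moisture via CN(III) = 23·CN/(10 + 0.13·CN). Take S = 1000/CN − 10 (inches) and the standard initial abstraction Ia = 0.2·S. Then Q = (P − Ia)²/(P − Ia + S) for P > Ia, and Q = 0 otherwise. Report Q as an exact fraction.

Wet (AMC III): CN(III) = 23·37/(10 + 0.13·37) = 851/(1481/100) = 85100/1481 ≈ 57.461
Max retention: S = 1000/(85100/1481) − 10 = 6300/851 in (≈ 7.403 in)
Initial abstraction Ia = S/5 = (6300/851)/5 = 1260/851 ≈ 1.481 in
P − Ia = 7.800 − 1.481 = 26889/4255 ≈ 6.319 in (> 0, runoff occurs)
Q: (26889/4255)² ÷ (58389/4255) = 241006107/82815065 in (≈ 2.910 in)

Q = 241006107/82815065 in ≈ 2.910 in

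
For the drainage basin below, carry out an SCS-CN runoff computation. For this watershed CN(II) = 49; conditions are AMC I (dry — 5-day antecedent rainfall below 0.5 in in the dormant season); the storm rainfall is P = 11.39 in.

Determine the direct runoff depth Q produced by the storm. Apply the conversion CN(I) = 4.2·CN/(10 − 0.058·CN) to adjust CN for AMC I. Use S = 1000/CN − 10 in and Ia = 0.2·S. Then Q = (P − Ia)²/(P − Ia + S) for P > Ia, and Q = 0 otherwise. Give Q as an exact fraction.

CN(I) from CN(II)=49: (4.2·49)/(10 − 0.058·49) = 34300/1193 ≈ 28.751
Max retention: S = 1000/(34300/1193) − 10 = 8500/343 in (≈ 24.781 in)
Initial abstraction Ia = S/5 = (8500/343)/5 = 1700/343 ≈ 4.956 in
P − Ia = 11.390 − 4.956 = 220677/34300 ≈ 6.434 in (> 0, runoff occurs)
Q: (220677/34300)² ÷ (1070677/34300) = 2864608137/2160248300 in (≈ 1.326 in)

Q = 2864608137/2160248300 in ≈ 1.326 in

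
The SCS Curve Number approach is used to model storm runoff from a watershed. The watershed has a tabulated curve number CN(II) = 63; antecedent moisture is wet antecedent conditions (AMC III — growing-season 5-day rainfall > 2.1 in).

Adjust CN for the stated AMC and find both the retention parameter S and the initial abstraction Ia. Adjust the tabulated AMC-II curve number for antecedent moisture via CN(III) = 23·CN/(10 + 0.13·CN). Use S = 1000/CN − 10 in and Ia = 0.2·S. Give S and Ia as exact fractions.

Wet (AMC III): CN(III) = 23·63/(10 + 0.13·63) = 1449/(1819/100) = 144900/1819 ≈ 79.659
Retention S: 1000/CN − 10 with CN=79.659 → S = 3700/1449 ≈ 2.553 in
Ia = 0.2S: 0.2·2.553 = 0.511 in (exactly 740/1449)

S = 3700/1449 in ≈ 2.553 in; Ia = 740/1449 in ≈ 0.511 in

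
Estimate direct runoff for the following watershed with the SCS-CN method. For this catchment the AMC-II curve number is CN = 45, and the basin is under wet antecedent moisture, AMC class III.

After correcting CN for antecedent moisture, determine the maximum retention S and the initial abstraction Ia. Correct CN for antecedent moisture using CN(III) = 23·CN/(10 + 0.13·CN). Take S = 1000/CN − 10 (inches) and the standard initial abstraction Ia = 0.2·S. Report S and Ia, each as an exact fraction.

Wet (AMC III): CN(III) = 23·45/(10 + 0.13·45) = 1035/(317/20) = 20700/317 ≈ 65.300
Max retention: S = 1000/(20700/317) − 10 = 1100/207 in (≈ 5.314 in)
Ia = 0.2S: 0.2·5.314 = 1.063 in (exactly 220/207)

S = 1100/207 in ≈ 5.314 in; Ia = 220/207 in ≈ 1.063 in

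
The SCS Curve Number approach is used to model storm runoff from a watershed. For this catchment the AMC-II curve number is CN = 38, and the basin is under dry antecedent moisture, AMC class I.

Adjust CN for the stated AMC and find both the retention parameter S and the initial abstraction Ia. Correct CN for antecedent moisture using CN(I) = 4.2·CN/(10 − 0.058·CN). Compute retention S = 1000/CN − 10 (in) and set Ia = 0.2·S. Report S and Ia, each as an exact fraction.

Adjust CN=38 to AMC I: 4.2·38/(10 − 0.058·38) → (798/5) ÷ (1949/250) = 39900/1949 ≈ 20.472
Retention S: 1000/CN − 10 with CN=20.472 → S = 15500/399 ≈ 38.847 in
Ia = 0.2·(15500/399) = 3100/399 in ≈ 7.769 in

S = 15500/399 in ≈ 38.847 in; Ia = 3100/399 in ≈ 7.769 in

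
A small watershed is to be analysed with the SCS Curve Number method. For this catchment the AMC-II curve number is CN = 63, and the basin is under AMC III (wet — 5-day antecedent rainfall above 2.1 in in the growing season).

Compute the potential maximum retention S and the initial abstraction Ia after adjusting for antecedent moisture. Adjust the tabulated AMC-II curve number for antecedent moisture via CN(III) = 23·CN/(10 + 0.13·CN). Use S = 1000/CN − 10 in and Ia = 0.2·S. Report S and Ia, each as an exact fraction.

Wet (AMC III): CN(III) = 23·63/(10 + 0.13·63) = 1449/(1819/100) = 144900/1819 ≈ 79.659
S = 1000/(144900/1819) − 10 = 3700/1449 in ≈ 2.553 in
Initial abstraction Ia = S/5 = (3700/1449)/5 = 740/1449 ≈ 0.511 in

S = 3700/1449 in ≈ 2.553 in; Ia = 740/1449 in ≈ 0.511 in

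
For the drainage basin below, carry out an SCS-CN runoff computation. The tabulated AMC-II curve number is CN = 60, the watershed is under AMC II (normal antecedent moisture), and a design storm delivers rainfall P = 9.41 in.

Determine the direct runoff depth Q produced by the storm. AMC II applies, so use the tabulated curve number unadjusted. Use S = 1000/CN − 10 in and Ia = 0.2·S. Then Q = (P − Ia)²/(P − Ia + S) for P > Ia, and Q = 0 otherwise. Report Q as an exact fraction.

Average conditions: CN = 60 (no AMC adjustment).
Retention S: 1000/CN − 10 with CN=60.000 → S = 20/3 ≈ 6.667 in
Initial abstraction Ia = S/5 = (20/3)/5 = 4/3 ≈ 1.333 in
P − Ia = 9.410 − 1.333 = 2423/300 ≈ 8.077 in (> 0, runoff occurs)
Q: (2423/300)² ÷ (4423/300) = 5870929/1326900 in (≈ 4.425 in)

Q = 5870929/1326900 in ≈ 4.425 in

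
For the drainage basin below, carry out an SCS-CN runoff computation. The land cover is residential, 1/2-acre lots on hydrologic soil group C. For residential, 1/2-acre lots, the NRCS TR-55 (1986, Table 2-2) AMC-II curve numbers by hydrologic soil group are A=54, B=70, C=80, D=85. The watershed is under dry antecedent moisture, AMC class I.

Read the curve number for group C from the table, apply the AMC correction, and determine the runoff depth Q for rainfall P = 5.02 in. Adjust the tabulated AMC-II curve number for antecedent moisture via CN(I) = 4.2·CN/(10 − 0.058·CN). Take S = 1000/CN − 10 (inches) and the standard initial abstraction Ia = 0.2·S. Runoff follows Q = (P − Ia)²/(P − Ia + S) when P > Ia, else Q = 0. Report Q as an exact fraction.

NRCS table: residential, 1/2-acre lots, soil group C → CN(II) = 80
CN(I) from CN(II)=80: (4.2·80)/(10 − 0.058·80) = 4200/67 ≈ 62.687
Retention S: 1000/CN − 10 with CN=62.687 → S = 125/21 ≈ 5.952 in
Initial abstraction Ia = S/5 = (125/21)/5 = 25/21 ≈ 1.190 in
Excess rainfall: 5.020 − 1.190 = 3.830 in; P > Ia so Q > 0
Q = (4021/1050)²/((4021/1050) + 125/21) = (16168441/1102500)/(10271/1050) = 16168441/10784550 in ≈ 1.499 in

Q = 16168441/10784550 in ≈ 1.499 in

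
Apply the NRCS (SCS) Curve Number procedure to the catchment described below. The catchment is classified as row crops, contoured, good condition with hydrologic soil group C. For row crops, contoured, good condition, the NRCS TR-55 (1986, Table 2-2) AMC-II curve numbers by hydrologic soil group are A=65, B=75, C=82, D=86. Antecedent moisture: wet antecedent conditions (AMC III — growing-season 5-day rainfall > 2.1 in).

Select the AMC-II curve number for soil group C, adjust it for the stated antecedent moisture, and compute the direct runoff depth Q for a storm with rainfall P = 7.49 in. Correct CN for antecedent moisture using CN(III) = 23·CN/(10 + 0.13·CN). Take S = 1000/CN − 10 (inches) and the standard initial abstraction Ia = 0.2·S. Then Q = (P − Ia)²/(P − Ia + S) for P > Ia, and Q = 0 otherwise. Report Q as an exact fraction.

Q = 473766526249/73394350100 in ≈ 6.455 in

NRCS table: row crops, contoured, good condition, soil group C → CN(II) = 82
Adjust CN=82 to AMC III: 23·82/(10 + 0.13·82) → 1886 ÷ (1033/50) = 94300/1033 ≈ 91.288
Retention S: 1000/CN − 10 with CN=91.288 → S = 900/943 ≈ 0.954 in
Ia = 0.2S: 0.2·0.954 = 0.191 in (exactly 180/943)
Since P=7.490 > Ia=0.191: effective rainfall P−Ia = 688307/94300 in
Q = (688307/94300)²/((688307/94300) + 900/943) = (473766526249/8892490000)/(778307/94300) = 473766526249/73394350100 in ≈ 6.455 in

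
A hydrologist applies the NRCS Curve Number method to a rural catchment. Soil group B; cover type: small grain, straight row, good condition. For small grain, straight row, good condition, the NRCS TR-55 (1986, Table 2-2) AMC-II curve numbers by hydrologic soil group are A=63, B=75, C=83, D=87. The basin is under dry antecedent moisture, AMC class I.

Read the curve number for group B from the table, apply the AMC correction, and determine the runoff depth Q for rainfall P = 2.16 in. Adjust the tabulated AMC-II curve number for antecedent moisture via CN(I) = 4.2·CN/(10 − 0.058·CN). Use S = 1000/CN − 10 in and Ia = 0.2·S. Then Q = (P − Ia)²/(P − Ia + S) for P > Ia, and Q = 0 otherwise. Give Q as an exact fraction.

Q = 406802/10554075 in ≈ 0.039 in

NRCS table: small grain, straight row, good condition, soil group B → CN(II) = 75
Dry (AMC I): CN(I) = 4.2·75/(10 − 0.058·75) = 315/(113/20) = 6300/113 ≈ 55.752
Max retention: S = 1000/(6300/113) − 10 = 500/63 in (≈ 7.937 in)
Ia = 0.2·(500/63) = 100/63 in ≈ 1.587 in
P − Ia = 2.160 − 1.587 = 902/1575 ≈ 0.573 in (> 0, runoff occurs)
Q = (902/1575)²/((902/1575) + 500/63) = (813604/2480625)/(13402/1575) = 406802/10554075 in ≈ 0.039 in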